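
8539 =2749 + 5790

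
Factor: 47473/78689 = 13^( - 1) * 29^1* 1637^1*6053^( - 1 ) 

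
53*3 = 159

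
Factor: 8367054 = 2^1*3^1*1394509^1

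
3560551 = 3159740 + 400811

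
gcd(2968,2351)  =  1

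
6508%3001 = 506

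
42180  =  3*14060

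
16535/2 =8267 + 1/2 = 8267.50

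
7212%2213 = 573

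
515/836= 515/836 = 0.62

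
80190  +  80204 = 160394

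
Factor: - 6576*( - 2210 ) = 14532960 = 2^5*3^1*5^1  *13^1*17^1*137^1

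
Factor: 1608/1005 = 2^3*5^( - 1 )= 8/5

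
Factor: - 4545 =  - 3^2* 5^1*101^1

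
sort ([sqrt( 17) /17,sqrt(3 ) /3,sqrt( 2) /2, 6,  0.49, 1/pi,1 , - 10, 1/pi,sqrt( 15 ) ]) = [  -  10 , sqrt(17)/17,1/pi,  1/pi , 0.49,sqrt( 3)/3, sqrt( 2)/2,1,sqrt( 15), 6]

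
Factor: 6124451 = 6124451^1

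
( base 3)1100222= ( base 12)6b2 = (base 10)998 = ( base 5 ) 12443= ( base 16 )3E6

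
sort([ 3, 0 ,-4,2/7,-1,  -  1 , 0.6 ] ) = [  -  4,-1, - 1 , 0, 2/7,0.6, 3] 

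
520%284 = 236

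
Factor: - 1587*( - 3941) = 3^1*7^1*23^2 * 563^1 = 6254367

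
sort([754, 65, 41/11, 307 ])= [ 41/11 , 65, 307,754]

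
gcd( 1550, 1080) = 10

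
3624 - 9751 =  - 6127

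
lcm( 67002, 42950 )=1675050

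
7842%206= 14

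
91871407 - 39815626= 52055781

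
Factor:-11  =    -  11^1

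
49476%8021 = 1350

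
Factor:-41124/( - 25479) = 92/57 = 2^2*3^( - 1) *19^( - 1 ) *23^1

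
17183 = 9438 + 7745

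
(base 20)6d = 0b10000101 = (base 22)61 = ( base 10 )133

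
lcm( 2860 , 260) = 2860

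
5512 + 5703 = 11215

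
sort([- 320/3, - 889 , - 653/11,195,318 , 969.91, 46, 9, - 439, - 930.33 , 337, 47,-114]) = [-930.33, - 889, - 439, - 114, - 320/3 , - 653/11, 9,46,47, 195 , 318,337, 969.91 ] 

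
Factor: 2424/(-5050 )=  - 2^2*3^1*5^( - 2) = - 12/25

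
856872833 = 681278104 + 175594729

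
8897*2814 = 25036158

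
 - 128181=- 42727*3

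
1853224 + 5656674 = 7509898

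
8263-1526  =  6737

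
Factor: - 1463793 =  - 3^1*101^1 * 4831^1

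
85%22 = 19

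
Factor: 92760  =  2^3*3^1*5^1*773^1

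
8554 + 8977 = 17531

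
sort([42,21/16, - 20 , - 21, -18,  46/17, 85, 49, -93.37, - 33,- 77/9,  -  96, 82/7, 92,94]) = [ - 96, - 93.37, - 33, - 21,  -  20,-18, -77/9,  21/16, 46/17 , 82/7, 42,49,85, 92, 94]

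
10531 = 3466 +7065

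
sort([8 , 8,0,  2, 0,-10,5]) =[ - 10,0,  0,2,5, 8,8] 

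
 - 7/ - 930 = 7/930 = 0.01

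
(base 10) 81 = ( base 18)49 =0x51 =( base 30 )2l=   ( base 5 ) 311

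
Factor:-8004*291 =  - 2^2*3^2 * 23^1*29^1 * 97^1 = - 2329164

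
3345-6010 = -2665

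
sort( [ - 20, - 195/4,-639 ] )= [ - 639,  -  195/4 , - 20]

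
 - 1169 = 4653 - 5822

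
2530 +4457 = 6987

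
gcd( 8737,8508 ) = 1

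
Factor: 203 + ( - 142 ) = 61 = 61^1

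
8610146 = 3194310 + 5415836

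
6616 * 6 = 39696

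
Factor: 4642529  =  31^1*149759^1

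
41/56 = 41/56 =0.73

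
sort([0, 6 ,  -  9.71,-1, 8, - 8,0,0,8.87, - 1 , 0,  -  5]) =[ - 9.71, - 8, - 5 , - 1,- 1,0, 0, 0,0,6, 8, 8.87] 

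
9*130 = 1170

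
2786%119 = 49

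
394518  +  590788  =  985306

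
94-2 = 92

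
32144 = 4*8036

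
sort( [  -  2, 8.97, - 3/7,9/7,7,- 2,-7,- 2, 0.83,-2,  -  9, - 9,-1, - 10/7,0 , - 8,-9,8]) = [-9 ,-9,-9, - 8, -7,-2,  -  2,- 2, -2,-10/7,-1, - 3/7,0,0.83,9/7, 7,8, 8.97 ]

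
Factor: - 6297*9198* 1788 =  - 2^3*3^4*  7^1 * 73^1  *  149^1  *2099^1 = -103560613128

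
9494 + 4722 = 14216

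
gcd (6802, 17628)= 2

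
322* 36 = 11592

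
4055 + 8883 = 12938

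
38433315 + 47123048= 85556363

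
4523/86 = 4523/86 = 52.59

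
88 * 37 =3256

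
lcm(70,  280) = 280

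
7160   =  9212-2052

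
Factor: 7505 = 5^1 * 19^1*79^1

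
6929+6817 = 13746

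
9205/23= 9205/23= 400.22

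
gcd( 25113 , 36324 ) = 3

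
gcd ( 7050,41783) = 47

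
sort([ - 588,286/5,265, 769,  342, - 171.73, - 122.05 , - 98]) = [ - 588, - 171.73, - 122.05, - 98,286/5,265, 342,769]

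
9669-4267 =5402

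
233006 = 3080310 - 2847304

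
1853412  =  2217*836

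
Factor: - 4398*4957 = -2^1*3^1*733^1*4957^1 = -21800886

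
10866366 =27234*399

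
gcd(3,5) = 1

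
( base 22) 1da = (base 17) 2bf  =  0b1100001100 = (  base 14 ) 3DA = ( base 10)780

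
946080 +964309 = 1910389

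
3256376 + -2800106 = 456270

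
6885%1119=171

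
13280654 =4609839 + 8670815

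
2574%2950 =2574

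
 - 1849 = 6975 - 8824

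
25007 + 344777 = 369784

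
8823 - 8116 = 707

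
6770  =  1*6770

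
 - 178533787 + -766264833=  - 944798620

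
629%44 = 13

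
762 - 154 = 608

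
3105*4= 12420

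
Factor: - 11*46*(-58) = 29348= 2^2*11^1*23^1*29^1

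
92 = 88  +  4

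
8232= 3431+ 4801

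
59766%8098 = 3080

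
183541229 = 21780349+161760880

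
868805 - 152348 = 716457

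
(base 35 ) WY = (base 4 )102002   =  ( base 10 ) 1154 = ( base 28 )1d6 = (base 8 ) 2202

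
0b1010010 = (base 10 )82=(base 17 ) 4E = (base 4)1102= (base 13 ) 64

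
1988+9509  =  11497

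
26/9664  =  13/4832 =0.00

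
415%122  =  49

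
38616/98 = 394 + 2/49 = 394.04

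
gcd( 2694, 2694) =2694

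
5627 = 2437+3190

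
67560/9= 7506  +  2/3 = 7506.67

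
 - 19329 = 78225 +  - 97554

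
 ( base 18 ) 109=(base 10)333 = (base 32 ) AD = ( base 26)CL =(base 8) 515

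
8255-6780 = 1475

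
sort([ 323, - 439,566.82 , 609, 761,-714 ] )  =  [  -  714, - 439,323,566.82, 609, 761 ]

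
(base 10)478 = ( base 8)736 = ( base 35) DN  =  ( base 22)lg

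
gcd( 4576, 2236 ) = 52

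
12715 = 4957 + 7758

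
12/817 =12/817 = 0.01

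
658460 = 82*8030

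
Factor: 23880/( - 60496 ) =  - 2^( - 1)*3^1*5^1*19^(-1 ) = - 15/38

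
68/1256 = 17/314  =  0.05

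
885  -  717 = 168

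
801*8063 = 6458463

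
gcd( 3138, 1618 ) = 2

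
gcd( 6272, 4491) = 1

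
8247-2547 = 5700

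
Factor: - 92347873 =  - 92347873^1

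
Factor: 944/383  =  2^4*59^1*383^( - 1)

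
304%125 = 54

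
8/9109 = 8/9109 = 0.00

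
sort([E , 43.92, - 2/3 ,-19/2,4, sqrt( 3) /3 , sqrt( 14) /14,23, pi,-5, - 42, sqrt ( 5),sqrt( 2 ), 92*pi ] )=[ - 42, - 19/2, - 5, - 2/3,  sqrt( 14 ) /14,sqrt( 3)/3,sqrt( 2 ),sqrt( 5), E,pi, 4, 23,43.92, 92*pi]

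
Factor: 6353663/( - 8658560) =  - 2^(-7) * 5^(-1) *83^ (-1) * 163^(-1)*1249^1*5087^1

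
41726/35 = 1192 + 6/35 = 1192.17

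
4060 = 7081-3021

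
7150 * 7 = 50050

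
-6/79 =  - 1+73/79 = - 0.08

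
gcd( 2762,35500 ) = 2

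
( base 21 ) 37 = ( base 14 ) 50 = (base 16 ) 46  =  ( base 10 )70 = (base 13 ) 55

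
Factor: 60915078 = 2^1*3^4*7^1*53717^1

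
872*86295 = 75249240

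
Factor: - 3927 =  - 3^1*7^1 * 11^1*17^1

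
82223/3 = 82223/3 = 27407.67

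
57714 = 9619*6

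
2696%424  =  152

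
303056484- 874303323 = - 571246839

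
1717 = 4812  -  3095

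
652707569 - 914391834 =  - 261684265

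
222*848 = 188256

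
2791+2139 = 4930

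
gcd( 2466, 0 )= 2466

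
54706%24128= 6450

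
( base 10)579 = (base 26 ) m7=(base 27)lc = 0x243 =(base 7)1455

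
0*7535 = 0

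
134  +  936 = 1070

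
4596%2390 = 2206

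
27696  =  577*48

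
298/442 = 149/221= 0.67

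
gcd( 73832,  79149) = 1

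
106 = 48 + 58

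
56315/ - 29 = - 56315/29 = - 1941.90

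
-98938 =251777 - 350715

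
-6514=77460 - 83974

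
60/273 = 20/91 = 0.22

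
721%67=51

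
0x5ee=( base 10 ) 1518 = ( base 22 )330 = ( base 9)2066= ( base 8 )2756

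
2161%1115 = 1046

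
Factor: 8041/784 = 2^(- 4)*7^( - 2) * 11^1*17^1*43^1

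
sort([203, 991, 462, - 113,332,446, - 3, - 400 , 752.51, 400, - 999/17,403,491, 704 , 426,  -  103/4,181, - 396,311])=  [ - 400 ,  -  396, - 113, - 999/17, - 103/4,-3, 181,203, 311, 332,400, 403, 426, 446, 462, 491,704, 752.51, 991 ]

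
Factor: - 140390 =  - 2^1* 5^1*101^1 * 139^1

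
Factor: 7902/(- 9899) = -2^1*3^2*19^( - 1)*439^1*521^(-1)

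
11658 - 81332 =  - 69674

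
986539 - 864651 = 121888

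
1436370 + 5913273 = 7349643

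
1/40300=1/40300 = 0.00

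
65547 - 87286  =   - 21739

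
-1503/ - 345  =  4+ 41/115 = 4.36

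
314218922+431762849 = 745981771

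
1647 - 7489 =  - 5842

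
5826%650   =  626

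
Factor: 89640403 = 2801^1*32003^1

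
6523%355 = 133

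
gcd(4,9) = 1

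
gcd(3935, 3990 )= 5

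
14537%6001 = 2535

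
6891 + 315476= 322367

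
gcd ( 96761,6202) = 7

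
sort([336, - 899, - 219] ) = [ - 899, - 219, 336 ]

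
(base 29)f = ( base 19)f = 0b1111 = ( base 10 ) 15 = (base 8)17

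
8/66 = 4/33 = 0.12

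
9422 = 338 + 9084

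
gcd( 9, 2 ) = 1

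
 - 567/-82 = 6 + 75/82=   6.91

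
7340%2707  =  1926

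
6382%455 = 12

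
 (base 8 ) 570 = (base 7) 1045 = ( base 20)IG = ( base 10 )376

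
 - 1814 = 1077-2891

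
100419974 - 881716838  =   - 781296864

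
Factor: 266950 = 2^1* 5^2 * 19^1 * 281^1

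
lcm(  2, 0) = 0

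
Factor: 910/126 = 3^(  -  2)*5^1 * 13^1 = 65/9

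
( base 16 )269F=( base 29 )blr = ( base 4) 2122133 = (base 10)9887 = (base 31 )a8t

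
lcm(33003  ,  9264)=528048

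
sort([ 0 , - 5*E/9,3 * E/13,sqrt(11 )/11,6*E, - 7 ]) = [ - 7, - 5*  E/9, 0,sqrt( 11)/11,3*E/13, 6*E]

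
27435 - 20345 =7090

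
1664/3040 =52/95=0.55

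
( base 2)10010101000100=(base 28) c4k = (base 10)9540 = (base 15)2c60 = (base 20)13h0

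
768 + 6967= 7735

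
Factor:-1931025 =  - 3^1*5^2*25747^1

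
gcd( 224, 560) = 112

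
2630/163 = 16 + 22/163 = 16.13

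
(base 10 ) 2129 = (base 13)c7a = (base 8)4121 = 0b100001010001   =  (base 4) 201101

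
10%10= 0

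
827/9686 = 827/9686 =0.09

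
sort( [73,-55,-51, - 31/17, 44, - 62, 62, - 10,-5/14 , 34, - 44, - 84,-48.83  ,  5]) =[ - 84, - 62, - 55, -51,-48.83, - 44, - 10 ,-31/17, -5/14,  5,34,44,62, 73] 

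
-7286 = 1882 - 9168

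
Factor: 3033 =3^2*337^1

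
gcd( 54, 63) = 9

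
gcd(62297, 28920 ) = 1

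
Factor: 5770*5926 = 34193020= 2^2*5^1*577^1*2963^1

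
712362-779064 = -66702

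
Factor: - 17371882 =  - 2^1 * 11^1*789631^1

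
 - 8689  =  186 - 8875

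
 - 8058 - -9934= 1876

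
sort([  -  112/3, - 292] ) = [  -  292, - 112/3 ] 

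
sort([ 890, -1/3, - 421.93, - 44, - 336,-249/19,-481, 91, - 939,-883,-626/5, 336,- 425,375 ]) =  [- 939, - 883, -481, - 425,-421.93 , - 336,  -  626/5,  -  44, - 249/19, - 1/3, 91, 336,375 , 890]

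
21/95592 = 1/4552 = 0.00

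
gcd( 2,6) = 2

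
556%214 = 128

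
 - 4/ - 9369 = 4/9369 = 0.00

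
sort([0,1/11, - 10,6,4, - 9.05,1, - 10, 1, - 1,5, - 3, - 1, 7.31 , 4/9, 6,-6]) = [  -  10, - 10,  -  9.05, - 6,  -  3,- 1, - 1, 0,1/11,4/9,1,1, 4,5,6, 6, 7.31] 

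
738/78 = 9 + 6/13 = 9.46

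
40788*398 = 16233624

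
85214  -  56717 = 28497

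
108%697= 108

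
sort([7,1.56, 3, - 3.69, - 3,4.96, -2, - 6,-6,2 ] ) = [-6, - 6, - 3.69, - 3,-2, 1.56,2,3,  4.96, 7 ] 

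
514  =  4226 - 3712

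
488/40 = 61/5  =  12.20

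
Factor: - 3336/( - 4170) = 2^2 * 5^( -1 ) = 4/5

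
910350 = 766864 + 143486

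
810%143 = 95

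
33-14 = 19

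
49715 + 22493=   72208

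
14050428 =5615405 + 8435023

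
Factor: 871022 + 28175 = 899197  =  13^1 * 263^2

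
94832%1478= 240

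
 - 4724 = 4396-9120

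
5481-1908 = 3573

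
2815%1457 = 1358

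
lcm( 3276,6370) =114660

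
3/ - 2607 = -1/869 = -0.00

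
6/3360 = 1/560 = 0.00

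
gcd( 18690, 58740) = 2670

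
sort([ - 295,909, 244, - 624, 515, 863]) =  [ - 624, - 295, 244,515,863, 909]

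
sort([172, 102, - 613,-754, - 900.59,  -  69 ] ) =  [  -  900.59, - 754,-613, - 69,102  ,  172 ]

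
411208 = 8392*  49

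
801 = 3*267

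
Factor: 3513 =3^1 * 1171^1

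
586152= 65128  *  9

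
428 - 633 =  - 205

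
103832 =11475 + 92357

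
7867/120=65+67/120 = 65.56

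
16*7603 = 121648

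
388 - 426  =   - 38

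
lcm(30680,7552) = 490880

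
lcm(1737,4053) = 12159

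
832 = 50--782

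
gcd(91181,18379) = 1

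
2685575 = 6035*445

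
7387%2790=1807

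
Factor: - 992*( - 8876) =8804992 = 2^7 *7^1*31^1*317^1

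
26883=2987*9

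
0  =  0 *724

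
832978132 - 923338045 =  - 90359913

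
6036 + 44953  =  50989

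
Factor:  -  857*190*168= - 27355440 = -  2^4*3^1*5^1*7^1* 19^1*857^1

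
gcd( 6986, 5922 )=14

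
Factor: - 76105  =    -  5^1*31^1 * 491^1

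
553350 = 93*5950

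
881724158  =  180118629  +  701605529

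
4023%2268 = 1755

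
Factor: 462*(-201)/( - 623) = 13266/89 = 2^1*3^2*11^1*67^1*89^( - 1 ) 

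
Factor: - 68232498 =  - 2^1*3^1*11372083^1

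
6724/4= 1681=1681.00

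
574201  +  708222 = 1282423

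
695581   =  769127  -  73546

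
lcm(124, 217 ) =868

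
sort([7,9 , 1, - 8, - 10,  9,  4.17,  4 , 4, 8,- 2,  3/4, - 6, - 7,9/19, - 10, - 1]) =[ - 10, -10, - 8 , - 7, - 6, -2, - 1, 9/19,3/4,1,4, 4,4.17, 7,8,9,9]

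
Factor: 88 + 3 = 91 = 7^1*13^1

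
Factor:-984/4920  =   - 5^(  -  1 )   =  -1/5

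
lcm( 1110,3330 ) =3330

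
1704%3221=1704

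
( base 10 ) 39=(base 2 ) 100111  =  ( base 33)16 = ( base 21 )1I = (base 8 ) 47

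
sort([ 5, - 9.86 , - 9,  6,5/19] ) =[ - 9.86,- 9, 5/19, 5 , 6] 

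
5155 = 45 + 5110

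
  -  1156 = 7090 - 8246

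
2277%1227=1050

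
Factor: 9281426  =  2^1*7^1*11^2*5479^1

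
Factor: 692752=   2^4*29^1*1493^1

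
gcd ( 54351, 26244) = 81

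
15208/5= 3041 + 3/5  =  3041.60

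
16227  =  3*5409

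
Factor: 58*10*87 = 2^2*3^1*  5^1*29^2= 50460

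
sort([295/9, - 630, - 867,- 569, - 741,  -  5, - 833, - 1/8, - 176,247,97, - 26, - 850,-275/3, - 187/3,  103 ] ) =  [  -  867,- 850, - 833,- 741, - 630, - 569, - 176,  -  275/3,  -  187/3, - 26, - 5,  -  1/8,295/9, 97,103, 247 ] 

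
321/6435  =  107/2145 = 0.05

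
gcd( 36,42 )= 6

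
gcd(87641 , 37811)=1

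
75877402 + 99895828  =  175773230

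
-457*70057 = - 32016049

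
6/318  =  1/53=0.02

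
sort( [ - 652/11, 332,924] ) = [ - 652/11, 332, 924]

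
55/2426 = 55/2426  =  0.02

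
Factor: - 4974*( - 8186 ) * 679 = 2^2 * 3^1*7^1*97^1 * 829^1*4093^1=   27646954356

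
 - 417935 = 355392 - 773327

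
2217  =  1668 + 549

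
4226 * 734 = 3101884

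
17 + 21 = 38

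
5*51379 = 256895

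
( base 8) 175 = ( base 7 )236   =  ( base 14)8D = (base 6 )325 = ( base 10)125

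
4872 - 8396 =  - 3524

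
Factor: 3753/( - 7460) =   -  2^ ( - 2 )*3^3*5^ ( - 1)*139^1*373^ ( - 1)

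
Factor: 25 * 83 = 5^2*83^1  =  2075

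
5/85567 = 5/85567 = 0.00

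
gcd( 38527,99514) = 1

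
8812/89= 99+1/89 = 99.01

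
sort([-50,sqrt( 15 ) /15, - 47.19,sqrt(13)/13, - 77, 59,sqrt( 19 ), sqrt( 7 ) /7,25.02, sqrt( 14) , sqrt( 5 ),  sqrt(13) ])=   [ - 77, - 50, - 47.19,  sqrt ( 15) /15,sqrt( 13 )/13,sqrt( 7) /7, sqrt (5), sqrt ( 13 ),sqrt(14),sqrt( 19) , 25.02 , 59 ]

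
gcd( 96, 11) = 1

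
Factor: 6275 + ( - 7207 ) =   -  932 =- 2^2*233^1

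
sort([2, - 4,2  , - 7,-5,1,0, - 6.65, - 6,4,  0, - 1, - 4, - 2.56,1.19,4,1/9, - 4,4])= [ - 7, - 6.65, - 6,  -  5, - 4, - 4,  -  4, - 2.56, - 1, 0 , 0, 1/9 , 1,1.19,2 , 2 , 4 , 4, 4 ]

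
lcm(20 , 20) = 20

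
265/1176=265/1176 = 0.23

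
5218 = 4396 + 822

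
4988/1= 4988 = 4988.00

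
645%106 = 9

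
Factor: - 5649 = -3^1*7^1 * 269^1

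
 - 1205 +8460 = 7255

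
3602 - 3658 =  - 56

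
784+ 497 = 1281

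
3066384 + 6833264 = 9899648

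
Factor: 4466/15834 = 3^( - 1 )*11^1*13^( - 1) = 11/39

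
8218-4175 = 4043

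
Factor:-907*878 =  - 796346 = - 2^1*439^1 * 907^1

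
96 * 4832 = 463872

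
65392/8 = 8174 = 8174.00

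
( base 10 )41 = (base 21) 1K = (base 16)29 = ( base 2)101001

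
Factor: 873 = 3^2 * 97^1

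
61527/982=61527/982  =  62.65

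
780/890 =78/89 = 0.88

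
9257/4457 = 9257/4457 = 2.08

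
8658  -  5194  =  3464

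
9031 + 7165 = 16196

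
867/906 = 289/302 = 0.96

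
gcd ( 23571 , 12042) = 27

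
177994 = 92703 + 85291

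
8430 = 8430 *1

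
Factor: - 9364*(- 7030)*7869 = 518007771480 = 2^3*3^1*5^1 * 19^1 *37^1*43^1*61^1*2341^1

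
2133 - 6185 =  - 4052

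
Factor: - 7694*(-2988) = 22989672 = 2^3 * 3^2*83^1*3847^1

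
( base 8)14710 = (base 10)6600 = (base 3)100001110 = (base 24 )bb0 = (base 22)de0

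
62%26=10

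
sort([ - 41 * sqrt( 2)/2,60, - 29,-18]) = [ - 29 , - 41*sqrt ( 2 ) /2,  -  18, 60 ]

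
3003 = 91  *33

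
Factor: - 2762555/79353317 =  - 5^1 * 552511^1*79353317^ ( - 1 ) 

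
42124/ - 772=  -  10531/193 = -54.56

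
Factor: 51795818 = 2^1*83^1*312023^1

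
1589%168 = 77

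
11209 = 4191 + 7018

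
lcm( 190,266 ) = 1330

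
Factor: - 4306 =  - 2^1*2153^1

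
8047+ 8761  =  16808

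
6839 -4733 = 2106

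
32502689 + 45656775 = 78159464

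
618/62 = 309/31 = 9.97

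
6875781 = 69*99649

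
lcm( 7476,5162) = 216804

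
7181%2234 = 479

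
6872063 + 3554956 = 10427019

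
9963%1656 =27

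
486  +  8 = 494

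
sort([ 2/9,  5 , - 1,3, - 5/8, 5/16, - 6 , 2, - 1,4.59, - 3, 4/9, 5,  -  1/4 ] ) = [ - 6,-3, - 1, - 1, - 5/8, - 1/4,2/9,5/16,  4/9,  2 , 3, 4.59,5 , 5 ] 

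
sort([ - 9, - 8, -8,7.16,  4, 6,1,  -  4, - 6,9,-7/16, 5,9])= [-9  , -8,- 8,-6,-4, - 7/16,1, 4,5,6,7.16,9,9]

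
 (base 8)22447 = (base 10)9511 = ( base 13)4438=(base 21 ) 10BJ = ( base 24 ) GC7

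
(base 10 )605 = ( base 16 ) 25d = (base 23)137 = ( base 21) 17h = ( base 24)115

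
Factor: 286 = 2^1*11^1* 13^1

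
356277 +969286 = 1325563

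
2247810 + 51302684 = 53550494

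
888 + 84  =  972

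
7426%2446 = 88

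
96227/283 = 96227/283 =340.02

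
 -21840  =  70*( - 312)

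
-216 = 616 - 832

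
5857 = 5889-32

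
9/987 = 3/329 = 0.01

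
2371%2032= 339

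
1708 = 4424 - 2716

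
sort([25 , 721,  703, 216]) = [25, 216,703 , 721 ] 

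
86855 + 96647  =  183502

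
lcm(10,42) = 210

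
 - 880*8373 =  -  7368240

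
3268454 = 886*3689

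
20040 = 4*5010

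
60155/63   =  60155/63 =954.84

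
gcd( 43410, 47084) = 2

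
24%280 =24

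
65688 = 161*408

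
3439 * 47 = 161633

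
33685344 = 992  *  33957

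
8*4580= 36640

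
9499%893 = 569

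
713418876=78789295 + 634629581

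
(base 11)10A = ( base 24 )5b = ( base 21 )65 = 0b10000011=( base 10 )131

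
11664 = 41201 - 29537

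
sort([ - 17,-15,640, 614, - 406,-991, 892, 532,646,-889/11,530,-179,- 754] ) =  [ - 991, - 754, - 406, - 179,- 889/11,-17,- 15,530 , 532 , 614,640, 646,892 ] 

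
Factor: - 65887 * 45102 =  - 2^1*3^1*41^1 * 1607^1*7517^1= - 2971635474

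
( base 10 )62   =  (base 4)332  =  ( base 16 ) 3e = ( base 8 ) 76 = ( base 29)24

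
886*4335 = 3840810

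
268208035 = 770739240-502531205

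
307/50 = 6+7/50 = 6.14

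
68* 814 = 55352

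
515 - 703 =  - 188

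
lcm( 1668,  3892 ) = 11676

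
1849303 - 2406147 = - 556844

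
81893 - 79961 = 1932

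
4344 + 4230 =8574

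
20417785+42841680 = 63259465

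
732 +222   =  954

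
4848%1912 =1024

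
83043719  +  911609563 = 994653282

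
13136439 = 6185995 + 6950444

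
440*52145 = 22943800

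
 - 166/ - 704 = 83/352 = 0.24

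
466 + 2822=3288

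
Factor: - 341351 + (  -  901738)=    - 1243089 = - 3^2*37^1*3733^1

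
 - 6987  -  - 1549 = - 5438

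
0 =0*7885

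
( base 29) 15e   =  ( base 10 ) 1000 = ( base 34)te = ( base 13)5BC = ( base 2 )1111101000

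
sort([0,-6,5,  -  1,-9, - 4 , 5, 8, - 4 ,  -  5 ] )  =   [-9,  -  6, -5, - 4, - 4, - 1  ,  0, 5,5,8 ] 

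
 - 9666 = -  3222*3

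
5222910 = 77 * 67830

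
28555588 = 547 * 52204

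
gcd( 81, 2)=1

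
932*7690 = 7167080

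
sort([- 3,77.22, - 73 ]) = [ - 73, - 3,77.22] 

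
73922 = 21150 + 52772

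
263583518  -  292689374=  - 29105856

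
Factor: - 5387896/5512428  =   - 2^1*3^ ( - 3) * 43^(-1) * 1187^( - 1) * 673487^1 = -1346974/1378107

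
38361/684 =673/12 = 56.08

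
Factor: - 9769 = - 9769^1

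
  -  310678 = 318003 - 628681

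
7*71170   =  498190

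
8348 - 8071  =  277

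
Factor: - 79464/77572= - 42/41 = -2^1*3^1*7^1*41^( -1 ) 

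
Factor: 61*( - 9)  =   - 549 = - 3^2*61^1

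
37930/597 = 63 + 319/597 =63.53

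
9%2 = 1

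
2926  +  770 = 3696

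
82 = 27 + 55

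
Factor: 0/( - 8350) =0^1 = 0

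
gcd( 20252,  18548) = 4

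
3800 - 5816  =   - 2016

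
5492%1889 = 1714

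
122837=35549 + 87288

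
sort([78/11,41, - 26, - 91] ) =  [-91,-26 , 78/11 , 41]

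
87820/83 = 87820/83 = 1058.07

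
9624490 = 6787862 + 2836628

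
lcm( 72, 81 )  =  648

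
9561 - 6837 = 2724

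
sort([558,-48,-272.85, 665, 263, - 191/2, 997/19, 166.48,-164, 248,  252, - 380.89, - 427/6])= [ - 380.89,  -  272.85, - 164, -191/2, - 427/6,-48, 997/19,166.48,248, 252,  263, 558, 665]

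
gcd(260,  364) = 52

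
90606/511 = 90606/511 = 177.31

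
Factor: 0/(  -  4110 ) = 0^1 = 0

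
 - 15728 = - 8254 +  - 7474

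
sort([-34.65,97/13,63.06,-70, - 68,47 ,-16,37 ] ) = [-70, - 68,-34.65,  -  16 , 97/13,37,47, 63.06]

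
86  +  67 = 153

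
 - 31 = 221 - 252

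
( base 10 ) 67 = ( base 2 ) 1000011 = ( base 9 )74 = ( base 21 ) 34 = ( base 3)2111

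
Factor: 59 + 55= 2^1  *3^1*19^1 = 114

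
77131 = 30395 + 46736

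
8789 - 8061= 728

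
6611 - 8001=  -  1390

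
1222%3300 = 1222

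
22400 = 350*64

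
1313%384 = 161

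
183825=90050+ 93775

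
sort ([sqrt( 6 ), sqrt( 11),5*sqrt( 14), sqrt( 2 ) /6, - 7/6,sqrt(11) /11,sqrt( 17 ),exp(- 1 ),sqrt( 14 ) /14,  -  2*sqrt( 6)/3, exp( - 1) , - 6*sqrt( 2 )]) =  [ - 6*sqrt( 2 ), - 2*sqrt( 6 ) /3, - 7/6,sqrt( 2) /6, sqrt( 14)/14, sqrt( 11 ) /11,exp( - 1 ),exp( - 1), sqrt( 6),sqrt( 11 ) , sqrt( 17 ),5 * sqrt( 14 ) ] 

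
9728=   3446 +6282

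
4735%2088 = 559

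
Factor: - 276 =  - 2^2*3^1*23^1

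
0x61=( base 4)1201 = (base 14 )6d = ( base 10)97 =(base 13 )76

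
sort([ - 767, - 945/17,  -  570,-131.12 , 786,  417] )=[ - 767,- 570,-131.12, - 945/17,417, 786]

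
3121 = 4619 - 1498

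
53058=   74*717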